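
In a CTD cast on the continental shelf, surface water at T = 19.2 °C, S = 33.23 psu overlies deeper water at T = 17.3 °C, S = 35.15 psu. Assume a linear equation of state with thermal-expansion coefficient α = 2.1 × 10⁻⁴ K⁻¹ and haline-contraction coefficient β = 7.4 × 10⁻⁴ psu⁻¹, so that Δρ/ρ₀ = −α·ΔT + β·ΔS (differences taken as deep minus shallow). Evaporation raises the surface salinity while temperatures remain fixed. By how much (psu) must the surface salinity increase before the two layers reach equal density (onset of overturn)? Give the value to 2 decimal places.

2.46 psu

Neutral buoyancy requires −α(T_deep − T_surf) + β(S_deep − S_surf′) = 0.
S_surf′ = S_deep − (α/β)·ΔT = 35.15 − (2.1 × 10⁻⁴/7.4 × 10⁻⁴)·(-1.9) = 35.6892 psu.
Increase required: 35.6892 − 33.23 = 2.4592 psu.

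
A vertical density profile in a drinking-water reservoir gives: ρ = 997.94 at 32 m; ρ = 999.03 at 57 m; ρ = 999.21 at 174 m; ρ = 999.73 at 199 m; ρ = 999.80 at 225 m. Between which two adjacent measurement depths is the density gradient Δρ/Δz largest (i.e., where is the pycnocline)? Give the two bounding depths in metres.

32–57 m

Compute the density gradient over each adjacent pair:
  32–57 m: Δρ/Δz = 1.09/25 = 0.044 kg m⁻⁴
  57–174 m: Δρ/Δz = 0.18/117 = 1.5 × 10⁻³ kg m⁻⁴
  174–199 m: Δρ/Δz = 0.52/25 = 0.021 kg m⁻⁴
  199–225 m: Δρ/Δz = 0.07/26 = 2.7 × 10⁻³ kg m⁻⁴
The largest gradient is in the 32–57 m interval — the pycnocline.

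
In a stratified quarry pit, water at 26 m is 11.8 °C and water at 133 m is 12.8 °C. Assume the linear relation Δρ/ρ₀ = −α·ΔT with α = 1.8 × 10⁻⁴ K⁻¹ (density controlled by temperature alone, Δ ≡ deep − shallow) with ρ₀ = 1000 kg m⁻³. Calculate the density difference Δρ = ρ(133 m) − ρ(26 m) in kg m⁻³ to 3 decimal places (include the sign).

-0.180 kg m⁻³

ΔT = +1.0 K, Δρ/ρ₀ = −αΔT = -1.80 × 10⁻⁴.
Δρ = 1000 × (-1.80 × 10⁻⁴) = -0.180 kg m⁻³.
Negative Δρ: lighter below, statically unstable.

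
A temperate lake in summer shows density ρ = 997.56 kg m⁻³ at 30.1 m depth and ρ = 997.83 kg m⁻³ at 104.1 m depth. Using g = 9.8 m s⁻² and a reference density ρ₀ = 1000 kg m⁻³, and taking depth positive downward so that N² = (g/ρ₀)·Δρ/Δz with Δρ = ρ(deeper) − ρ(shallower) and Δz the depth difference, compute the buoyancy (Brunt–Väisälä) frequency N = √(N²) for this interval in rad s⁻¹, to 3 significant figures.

5.98 × 10⁻³ rad s⁻¹

Δρ = 997.83 − 997.56 = 0.27 kg m⁻³ over Δz = 104.1 − 30.1 = 74 m.
N² = (9.8/1000) × (0.27/74) = 3.5757 × 10⁻⁵ s⁻².
N = √(3.5757 × 10⁻⁵) = 5.9797 × 10⁻³ rad s⁻¹ ≈ 5.98 × 10⁻³ rad s⁻¹.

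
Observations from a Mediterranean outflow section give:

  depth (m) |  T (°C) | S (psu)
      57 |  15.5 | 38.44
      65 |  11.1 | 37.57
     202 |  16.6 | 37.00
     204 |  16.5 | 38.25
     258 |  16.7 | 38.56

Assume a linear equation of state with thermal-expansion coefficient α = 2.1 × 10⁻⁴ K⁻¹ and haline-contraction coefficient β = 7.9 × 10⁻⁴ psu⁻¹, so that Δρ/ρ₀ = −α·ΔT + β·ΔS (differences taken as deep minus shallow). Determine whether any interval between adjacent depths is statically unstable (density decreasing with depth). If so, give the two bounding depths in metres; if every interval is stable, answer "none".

65–202 m

Evaluate Δρ/ρ₀ = −αΔT + βΔS across each adjacent pair:
  57–65 m: −αΔT+βΔS = −(2.1 × 10⁻⁴)(-4.4)+(7.9 × 10⁻⁴)(-0.87) = 2.4 × 10⁻⁴ → stable
  65–202 m: −αΔT+βΔS = −(2.1 × 10⁻⁴)(+5.5)+(7.9 × 10⁻⁴)(-0.57) = -1.6 × 10⁻³ → UNSTABLE
  202–204 m: −αΔT+βΔS = −(2.1 × 10⁻⁴)(-0.1)+(7.9 × 10⁻⁴)(+1.25) = 1.0 × 10⁻³ → stable
  204–258 m: −αΔT+βΔS = −(2.1 × 10⁻⁴)(+0.2)+(7.9 × 10⁻⁴)(+0.31) = 2.0 × 10⁻⁴ → stable
The 65–202 m interval has Δρ < 0: lighter water underlies denser water.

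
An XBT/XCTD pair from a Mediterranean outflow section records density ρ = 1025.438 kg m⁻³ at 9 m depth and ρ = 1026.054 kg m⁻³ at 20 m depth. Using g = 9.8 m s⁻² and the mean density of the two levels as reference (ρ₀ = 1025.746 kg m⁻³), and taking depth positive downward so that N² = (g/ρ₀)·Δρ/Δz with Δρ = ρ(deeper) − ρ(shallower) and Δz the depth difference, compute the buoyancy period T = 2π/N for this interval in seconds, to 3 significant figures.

272 s

Δρ = 1026.054 − 1025.438 = 0.616 kg m⁻³ over Δz = 20 − 9 = 11 m.
N² = (9.8/1025.746) × (0.616/11) = 5.3503 × 10⁻⁴ s⁻².
N = √(5.3503 × 10⁻⁴) = 0.023131 rad s⁻¹, so T = 2π/N = 271.63 s ≈ 272 s.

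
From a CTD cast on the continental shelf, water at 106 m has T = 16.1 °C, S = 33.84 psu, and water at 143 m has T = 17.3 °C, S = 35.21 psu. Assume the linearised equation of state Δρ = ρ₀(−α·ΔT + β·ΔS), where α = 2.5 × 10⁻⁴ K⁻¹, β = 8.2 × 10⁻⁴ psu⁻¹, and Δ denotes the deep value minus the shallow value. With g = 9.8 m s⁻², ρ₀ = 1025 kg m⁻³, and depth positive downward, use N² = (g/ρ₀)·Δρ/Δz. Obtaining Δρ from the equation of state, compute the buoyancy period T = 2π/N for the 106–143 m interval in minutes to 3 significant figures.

7.09 min

ΔT = +1.2 K, ΔS = +1.37 psu (deep − shallow).
Δρ/ρ₀ = −αΔT + βΔS = -3.00 × 10⁻⁴ + 1.1234 × 10⁻³ = 8.234 × 10⁻⁴, so Δρ ≈ 0.8440 kg m⁻³.
N² = (g/ρ₀)·Δρ/Δz = g·(Δρ/ρ₀)/Δz = 9.8 × 8.234 × 10⁻⁴ / 37 = 2.1809 × 10⁻⁴ s⁻².
N = √(2.1809 × 10⁻⁴) = 0.014768 rad s⁻¹ → T = 2π/N = 425.46 s = 7.0910 min ≈ 7.09 min.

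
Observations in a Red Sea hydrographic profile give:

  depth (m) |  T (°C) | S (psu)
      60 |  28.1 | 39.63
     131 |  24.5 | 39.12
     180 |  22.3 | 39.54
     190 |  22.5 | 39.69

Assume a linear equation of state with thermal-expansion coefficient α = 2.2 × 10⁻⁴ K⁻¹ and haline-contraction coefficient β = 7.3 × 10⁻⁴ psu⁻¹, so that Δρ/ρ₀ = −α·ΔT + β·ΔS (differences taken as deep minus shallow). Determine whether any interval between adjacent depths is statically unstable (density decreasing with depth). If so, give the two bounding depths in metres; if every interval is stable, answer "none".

Evaluate Δρ/ρ₀ = −αΔT + βΔS across each adjacent pair:
  60–131 m: −αΔT+βΔS = −(2.2 × 10⁻⁴)(-3.6)+(7.3 × 10⁻⁴)(-0.51) = 4.2 × 10⁻⁴ → stable
  131–180 m: −αΔT+βΔS = −(2.2 × 10⁻⁴)(-2.2)+(7.3 × 10⁻⁴)(+0.42) = 7.9 × 10⁻⁴ → stable
  180–190 m: −αΔT+βΔS = −(2.2 × 10⁻⁴)(+0.2)+(7.3 × 10⁻⁴)(+0.15) = 6.5 × 10⁻⁵ → stable
Every interval has Δρ > 0: the column is stably stratified throughout.

none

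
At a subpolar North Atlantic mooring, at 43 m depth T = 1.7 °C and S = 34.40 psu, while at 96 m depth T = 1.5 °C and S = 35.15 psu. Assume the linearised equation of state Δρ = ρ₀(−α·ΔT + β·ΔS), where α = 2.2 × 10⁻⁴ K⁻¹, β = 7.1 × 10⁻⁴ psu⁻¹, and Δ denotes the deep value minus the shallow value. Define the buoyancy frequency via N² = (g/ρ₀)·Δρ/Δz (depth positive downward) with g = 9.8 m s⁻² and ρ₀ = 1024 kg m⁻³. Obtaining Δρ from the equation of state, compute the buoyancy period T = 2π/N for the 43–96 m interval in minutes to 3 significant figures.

10.1 min

ΔT = -0.2 K, ΔS = +0.75 psu (deep − shallow).
Δρ/ρ₀ = −αΔT + βΔS = 4.40 × 10⁻⁵ + 5.325 × 10⁻⁴ = 5.765 × 10⁻⁴, so Δρ ≈ 0.5903 kg m⁻³.
N² = (g/ρ₀)·Δρ/Δz = g·(Δρ/ρ₀)/Δz = 9.8 × 5.765 × 10⁻⁴ / 53 = 1.0660 × 10⁻⁴ s⁻².
N = √(1.0660 × 10⁻⁴) = 0.010325 rad s⁻¹ → T = 2π/N = 608.54 s = 10.142 min ≈ 10.1 min.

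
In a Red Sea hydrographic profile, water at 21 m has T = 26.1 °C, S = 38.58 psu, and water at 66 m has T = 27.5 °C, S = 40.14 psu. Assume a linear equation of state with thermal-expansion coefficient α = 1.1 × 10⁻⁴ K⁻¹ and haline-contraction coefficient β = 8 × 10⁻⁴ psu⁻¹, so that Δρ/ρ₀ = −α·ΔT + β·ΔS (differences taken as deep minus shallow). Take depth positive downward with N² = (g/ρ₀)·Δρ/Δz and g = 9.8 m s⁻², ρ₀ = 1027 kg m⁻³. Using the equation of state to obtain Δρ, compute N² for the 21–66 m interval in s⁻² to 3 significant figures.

ΔT = +1.4 K, ΔS = +1.56 psu (deep − shallow).
Δρ/ρ₀ = −αΔT + βΔS = -1.54 × 10⁻⁴ + 1.248 × 10⁻³ = 1.094 × 10⁻³, so Δρ ≈ 1.124 kg m⁻³.
N² = (g/ρ₀)·Δρ/Δz = g·(Δρ/ρ₀)/Δz = 9.8 × 1.094 × 10⁻³ / 45 = 2.3825 × 10⁻⁴ s⁻² ≈ 2.38 × 10⁻⁴ s⁻².

2.38 × 10⁻⁴ s⁻²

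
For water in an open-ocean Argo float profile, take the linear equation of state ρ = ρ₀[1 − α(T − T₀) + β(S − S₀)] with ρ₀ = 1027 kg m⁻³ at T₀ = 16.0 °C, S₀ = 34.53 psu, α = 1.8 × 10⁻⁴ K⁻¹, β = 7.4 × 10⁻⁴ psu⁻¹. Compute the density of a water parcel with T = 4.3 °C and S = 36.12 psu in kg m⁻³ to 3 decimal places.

1030.371 kg m⁻³

T − T₀ = -11.7 K, S − S₀ = +1.59 psu.
Bracket = 1 − α·(-11.7) + β·(+1.59) = 1 + (3.2826 × 10⁻³) = 1.0032826.
ρ = 1027 × 1.0032826 = 1030.371 kg m⁻³.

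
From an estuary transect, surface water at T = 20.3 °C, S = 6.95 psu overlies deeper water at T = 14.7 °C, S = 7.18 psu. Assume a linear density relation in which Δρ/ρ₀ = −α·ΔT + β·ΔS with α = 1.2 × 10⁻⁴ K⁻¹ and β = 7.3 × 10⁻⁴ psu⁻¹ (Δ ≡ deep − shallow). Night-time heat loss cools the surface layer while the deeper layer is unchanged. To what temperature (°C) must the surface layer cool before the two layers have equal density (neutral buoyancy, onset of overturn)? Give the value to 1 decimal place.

13.3 °C

Neutral buoyancy requires Δρ = 0, i.e. −α(T_deep − T_surf′) + β(S_deep − S_surf) = 0.
T_surf′ = T_deep − (β/α)·ΔS = 14.7 − (7.3 × 10⁻⁴/1.2 × 10⁻⁴)·(+0.23) = 13.301 °C.
Cooling required: 20.3 − (13.301) = 6.999 °C.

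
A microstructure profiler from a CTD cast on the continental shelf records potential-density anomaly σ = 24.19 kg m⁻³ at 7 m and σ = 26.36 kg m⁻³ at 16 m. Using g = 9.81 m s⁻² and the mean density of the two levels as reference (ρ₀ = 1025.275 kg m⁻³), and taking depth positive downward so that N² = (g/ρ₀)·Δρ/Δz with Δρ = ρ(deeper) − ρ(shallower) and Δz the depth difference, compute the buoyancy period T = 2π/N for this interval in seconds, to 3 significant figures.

131 s

Δρ = 1026.36 − 1024.19 = 2.17 kg m⁻³ over Δz = 16 − 7 = 9 m.
N² = (9.81/1025.275) × (2.17/9) = 2.3070 × 10⁻³ s⁻².
N = √(2.3070 × 10⁻³) = 0.048031 rad s⁻¹, so T = 2π/N = 130.82 s ≈ 131 s.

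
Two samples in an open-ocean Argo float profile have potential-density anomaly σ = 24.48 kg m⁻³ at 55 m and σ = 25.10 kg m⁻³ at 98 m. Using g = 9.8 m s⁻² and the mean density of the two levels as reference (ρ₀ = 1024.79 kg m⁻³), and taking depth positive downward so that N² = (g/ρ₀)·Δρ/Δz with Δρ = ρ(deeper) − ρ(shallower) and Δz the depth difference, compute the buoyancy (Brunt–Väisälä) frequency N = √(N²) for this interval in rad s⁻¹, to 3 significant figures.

Δρ = 1025.10 − 1024.48 = 0.62 kg m⁻³ over Δz = 98 − 55 = 43 m.
N² = (9.8/1024.79) × (0.62/43) = 1.3788 × 10⁻⁴ s⁻².
N = √(1.3788 × 10⁻⁴) = 0.011742 rad s⁻¹ ≈ 0.0117 rad s⁻¹.

0.0117 rad s⁻¹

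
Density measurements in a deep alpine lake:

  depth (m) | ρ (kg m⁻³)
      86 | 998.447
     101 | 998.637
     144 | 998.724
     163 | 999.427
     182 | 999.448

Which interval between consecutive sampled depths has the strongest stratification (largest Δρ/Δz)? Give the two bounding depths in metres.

Compute the density gradient over each adjacent pair:
  86–101 m: Δρ/Δz = 0.190/15 = 0.013 kg m⁻⁴
  101–144 m: Δρ/Δz = 0.087/43 = 2.0 × 10⁻³ kg m⁻⁴
  144–163 m: Δρ/Δz = 0.703/19 = 0.037 kg m⁻⁴
  163–182 m: Δρ/Δz = 0.021/19 = 1.1 × 10⁻³ kg m⁻⁴
The largest gradient is in the 144–163 m interval — the pycnocline.

144–163 m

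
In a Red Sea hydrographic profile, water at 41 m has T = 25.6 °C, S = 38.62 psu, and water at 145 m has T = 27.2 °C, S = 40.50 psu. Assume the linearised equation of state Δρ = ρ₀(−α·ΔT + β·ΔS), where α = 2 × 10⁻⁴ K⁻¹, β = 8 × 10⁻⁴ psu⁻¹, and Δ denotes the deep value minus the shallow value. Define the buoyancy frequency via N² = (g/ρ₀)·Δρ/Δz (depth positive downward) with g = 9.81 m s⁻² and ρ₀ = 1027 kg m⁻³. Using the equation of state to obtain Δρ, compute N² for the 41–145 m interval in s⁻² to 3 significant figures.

1.12 × 10⁻⁴ s⁻²

ΔT = +1.6 K, ΔS = +1.88 psu (deep − shallow).
Δρ/ρ₀ = −αΔT + βΔS = -3.20 × 10⁻⁴ + 1.504 × 10⁻³ = 1.184 × 10⁻³, so Δρ ≈ 1.216 kg m⁻³.
N² = (g/ρ₀)·Δρ/Δz = g·(Δρ/ρ₀)/Δz = 9.81 × 1.184 × 10⁻³ / 104 = 1.1168 × 10⁻⁴ s⁻² ≈ 1.12 × 10⁻⁴ s⁻².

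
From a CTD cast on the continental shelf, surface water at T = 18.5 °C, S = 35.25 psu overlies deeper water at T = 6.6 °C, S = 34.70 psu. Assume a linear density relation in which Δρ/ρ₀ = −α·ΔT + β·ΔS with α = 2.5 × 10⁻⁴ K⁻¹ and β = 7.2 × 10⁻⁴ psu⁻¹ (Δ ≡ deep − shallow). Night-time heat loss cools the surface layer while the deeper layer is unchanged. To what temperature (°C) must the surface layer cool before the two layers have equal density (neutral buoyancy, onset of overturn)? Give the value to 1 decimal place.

8.2 °C

Neutral buoyancy requires Δρ = 0, i.e. −α(T_deep − T_surf′) + β(S_deep − S_surf) = 0.
T_surf′ = T_deep − (β/α)·ΔS = 6.6 − (7.2 × 10⁻⁴/2.5 × 10⁻⁴)·(-0.55) = 8.184 °C.
Cooling required: 18.5 − (8.184) = 10.316 °C.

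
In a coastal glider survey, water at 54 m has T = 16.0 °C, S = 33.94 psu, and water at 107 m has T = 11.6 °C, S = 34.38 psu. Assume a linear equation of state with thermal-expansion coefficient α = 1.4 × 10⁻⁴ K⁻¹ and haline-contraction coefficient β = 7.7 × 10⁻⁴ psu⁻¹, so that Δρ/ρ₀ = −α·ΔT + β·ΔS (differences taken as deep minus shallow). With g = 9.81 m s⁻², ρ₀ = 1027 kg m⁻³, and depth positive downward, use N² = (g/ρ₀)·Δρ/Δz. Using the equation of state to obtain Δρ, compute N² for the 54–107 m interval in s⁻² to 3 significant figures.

1.77 × 10⁻⁴ s⁻²

ΔT = -4.4 K, ΔS = +0.44 psu (deep − shallow).
Δρ/ρ₀ = −αΔT + βΔS = 6.16 × 10⁻⁴ + 3.388 × 10⁻⁴ = 9.548 × 10⁻⁴, so Δρ ≈ 0.9806 kg m⁻³.
N² = (g/ρ₀)·Δρ/Δz = g·(Δρ/ρ₀)/Δz = 9.81 × 9.548 × 10⁻⁴ / 53 = 1.7673 × 10⁻⁴ s⁻² ≈ 1.77 × 10⁻⁴ s⁻².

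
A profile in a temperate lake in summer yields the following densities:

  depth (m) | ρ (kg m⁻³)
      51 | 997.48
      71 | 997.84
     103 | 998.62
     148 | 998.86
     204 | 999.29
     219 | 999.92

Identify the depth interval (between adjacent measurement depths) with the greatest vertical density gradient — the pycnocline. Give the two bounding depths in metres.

Compute the density gradient over each adjacent pair:
  51–71 m: Δρ/Δz = 0.36/20 = 0.018 kg m⁻⁴
  71–103 m: Δρ/Δz = 0.78/32 = 0.024 kg m⁻⁴
  103–148 m: Δρ/Δz = 0.24/45 = 5.3 × 10⁻³ kg m⁻⁴
  148–204 m: Δρ/Δz = 0.43/56 = 7.7 × 10⁻³ kg m⁻⁴
  204–219 m: Δρ/Δz = 0.63/15 = 0.042 kg m⁻⁴
The largest gradient is in the 204–219 m interval — the pycnocline.

204–219 m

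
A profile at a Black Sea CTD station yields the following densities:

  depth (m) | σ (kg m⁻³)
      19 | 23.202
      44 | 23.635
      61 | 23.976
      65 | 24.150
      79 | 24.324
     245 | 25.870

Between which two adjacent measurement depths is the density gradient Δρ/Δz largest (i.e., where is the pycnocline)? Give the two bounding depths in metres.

61–65 m

Compute the density gradient over each adjacent pair:
  19–44 m: Δρ/Δz = 0.433/25 = 0.017 kg m⁻⁴
  44–61 m: Δρ/Δz = 0.341/17 = 0.020 kg m⁻⁴
  61–65 m: Δρ/Δz = 0.174/4 = 0.043 kg m⁻⁴
  65–79 m: Δρ/Δz = 0.174/14 = 0.012 kg m⁻⁴
  79–245 m: Δρ/Δz = 1.546/166 = 9.3 × 10⁻³ kg m⁻⁴
The largest gradient is in the 61–65 m interval — the pycnocline.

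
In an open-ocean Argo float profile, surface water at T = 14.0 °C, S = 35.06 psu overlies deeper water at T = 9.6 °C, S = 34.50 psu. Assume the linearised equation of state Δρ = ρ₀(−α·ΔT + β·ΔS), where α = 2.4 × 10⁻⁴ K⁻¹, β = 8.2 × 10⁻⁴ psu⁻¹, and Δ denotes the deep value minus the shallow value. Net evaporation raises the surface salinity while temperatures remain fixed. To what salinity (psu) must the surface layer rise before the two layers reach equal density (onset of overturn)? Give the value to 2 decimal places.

Neutral buoyancy requires −α(T_deep − T_surf) + β(S_deep − S_surf′) = 0.
S_surf′ = S_deep − (α/β)·ΔT = 34.50 − (2.4 × 10⁻⁴/8.2 × 10⁻⁴)·(-4.4) = 35.7878 psu.
Increase required: 35.7878 − 35.06 = 0.7278 psu.

35.79 psu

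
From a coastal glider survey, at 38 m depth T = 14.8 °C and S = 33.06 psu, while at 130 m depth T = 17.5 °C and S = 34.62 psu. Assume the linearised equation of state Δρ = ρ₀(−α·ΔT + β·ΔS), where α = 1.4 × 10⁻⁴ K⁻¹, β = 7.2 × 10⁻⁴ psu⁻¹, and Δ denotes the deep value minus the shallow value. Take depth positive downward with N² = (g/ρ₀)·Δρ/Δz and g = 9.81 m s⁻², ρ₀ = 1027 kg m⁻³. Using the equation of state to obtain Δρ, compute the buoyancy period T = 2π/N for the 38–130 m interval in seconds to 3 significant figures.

705 s

ΔT = +2.7 K, ΔS = +1.56 psu (deep − shallow).
Δρ/ρ₀ = −αΔT + βΔS = -3.78 × 10⁻⁴ + 1.1232 × 10⁻³ = 7.452 × 10⁻⁴, so Δρ ≈ 0.7653 kg m⁻³.
N² = (g/ρ₀)·Δρ/Δz = g·(Δρ/ρ₀)/Δz = 9.81 × 7.452 × 10⁻⁴ / 92 = 7.9461 × 10⁻⁵ s⁻².
N = √(7.9461 × 10⁻⁵) = 8.9141 × 10⁻³ rad s⁻¹ → T = 2π/N = 704.86 s ≈ 705 s.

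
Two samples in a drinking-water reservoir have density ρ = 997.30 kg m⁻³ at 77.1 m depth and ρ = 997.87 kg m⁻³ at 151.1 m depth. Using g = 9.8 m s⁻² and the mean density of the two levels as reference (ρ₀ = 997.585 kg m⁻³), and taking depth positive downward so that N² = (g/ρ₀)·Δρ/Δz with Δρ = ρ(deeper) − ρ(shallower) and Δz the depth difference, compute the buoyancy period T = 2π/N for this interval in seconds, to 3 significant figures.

Δρ = 997.87 − 997.30 = 0.57 kg m⁻³ over Δz = 151.1 − 77.1 = 74 m.
N² = (9.8/997.585) × (0.57/74) = 7.5669 × 10⁻⁵ s⁻².
N = √(7.5669 × 10⁻⁵) = 8.6988 × 10⁻³ rad s⁻¹, so T = 2π/N = 722.30 s ≈ 722 s.

722 s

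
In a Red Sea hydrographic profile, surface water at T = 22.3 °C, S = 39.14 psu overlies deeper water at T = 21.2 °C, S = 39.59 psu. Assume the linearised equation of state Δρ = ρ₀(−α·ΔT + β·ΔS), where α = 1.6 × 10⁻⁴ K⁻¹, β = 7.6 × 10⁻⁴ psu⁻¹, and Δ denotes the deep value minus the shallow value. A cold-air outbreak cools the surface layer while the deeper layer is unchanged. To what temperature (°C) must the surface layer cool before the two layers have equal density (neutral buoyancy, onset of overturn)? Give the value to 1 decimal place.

Neutral buoyancy requires Δρ = 0, i.e. −α(T_deep − T_surf′) + β(S_deep − S_surf) = 0.
T_surf′ = T_deep − (β/α)·ΔS = 21.2 − (7.6 × 10⁻⁴/1.6 × 10⁻⁴)·(+0.45) = 19.062 °C.
Cooling required: 22.3 − (19.062) = 3.238 °C.

19.1 °C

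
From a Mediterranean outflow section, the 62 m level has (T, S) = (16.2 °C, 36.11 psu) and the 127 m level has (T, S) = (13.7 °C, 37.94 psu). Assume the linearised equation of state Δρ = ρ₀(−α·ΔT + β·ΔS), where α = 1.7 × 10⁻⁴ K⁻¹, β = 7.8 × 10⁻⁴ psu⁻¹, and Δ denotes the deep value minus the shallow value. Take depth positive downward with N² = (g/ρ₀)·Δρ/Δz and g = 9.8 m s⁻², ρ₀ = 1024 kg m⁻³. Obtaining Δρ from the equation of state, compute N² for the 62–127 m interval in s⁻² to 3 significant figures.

2.79 × 10⁻⁴ s⁻²

ΔT = -2.5 K, ΔS = +1.83 psu (deep − shallow).
Δρ/ρ₀ = −αΔT + βΔS = 4.25 × 10⁻⁴ + 1.4274 × 10⁻³ = 1.8524 × 10⁻³, so Δρ ≈ 1.897 kg m⁻³.
N² = (g/ρ₀)·Δρ/Δz = g·(Δρ/ρ₀)/Δz = 9.8 × 1.8524 × 10⁻³ / 65 = 2.7928 × 10⁻⁴ s⁻² ≈ 2.79 × 10⁻⁴ s⁻².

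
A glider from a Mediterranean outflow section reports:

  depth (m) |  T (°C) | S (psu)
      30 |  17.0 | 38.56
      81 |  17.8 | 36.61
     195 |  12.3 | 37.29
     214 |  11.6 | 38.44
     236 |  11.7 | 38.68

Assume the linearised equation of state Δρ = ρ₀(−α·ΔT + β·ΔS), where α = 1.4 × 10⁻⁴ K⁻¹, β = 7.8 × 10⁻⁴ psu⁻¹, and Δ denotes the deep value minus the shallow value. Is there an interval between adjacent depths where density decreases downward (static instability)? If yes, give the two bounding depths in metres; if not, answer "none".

Evaluate Δρ/ρ₀ = −αΔT + βΔS across each adjacent pair:
  30–81 m: −αΔT+βΔS = −(1.4 × 10⁻⁴)(+0.8)+(7.8 × 10⁻⁴)(-1.95) = -1.6 × 10⁻³ → UNSTABLE
  81–195 m: −αΔT+βΔS = −(1.4 × 10⁻⁴)(-5.5)+(7.8 × 10⁻⁴)(+0.68) = 1.3 × 10⁻³ → stable
  195–214 m: −αΔT+βΔS = −(1.4 × 10⁻⁴)(-0.7)+(7.8 × 10⁻⁴)(+1.15) = 9.9 × 10⁻⁴ → stable
  214–236 m: −αΔT+βΔS = −(1.4 × 10⁻⁴)(+0.1)+(7.8 × 10⁻⁴)(+0.24) = 1.7 × 10⁻⁴ → stable
The 30–81 m interval has Δρ < 0: lighter water underlies denser water.

30–81 m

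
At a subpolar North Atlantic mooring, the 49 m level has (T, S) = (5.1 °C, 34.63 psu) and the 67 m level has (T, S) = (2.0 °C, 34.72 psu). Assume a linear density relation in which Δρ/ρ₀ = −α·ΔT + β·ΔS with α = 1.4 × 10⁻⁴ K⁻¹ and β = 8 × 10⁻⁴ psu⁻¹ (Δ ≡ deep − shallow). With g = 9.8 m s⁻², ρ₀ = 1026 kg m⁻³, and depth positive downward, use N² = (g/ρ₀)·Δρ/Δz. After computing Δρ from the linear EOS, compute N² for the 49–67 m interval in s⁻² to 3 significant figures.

2.75 × 10⁻⁴ s⁻²

ΔT = -3.1 K, ΔS = +0.09 psu (deep − shallow).
Δρ/ρ₀ = −αΔT + βΔS = 4.34 × 10⁻⁴ + 7.20 × 10⁻⁵ = 5.06 × 10⁻⁴, so Δρ ≈ 0.5192 kg m⁻³.
N² = (g/ρ₀)·Δρ/Δz = g·(Δρ/ρ₀)/Δz = 9.8 × 5.06 × 10⁻⁴ / 18 = 2.7549 × 10⁻⁴ s⁻² ≈ 2.75 × 10⁻⁴ s⁻².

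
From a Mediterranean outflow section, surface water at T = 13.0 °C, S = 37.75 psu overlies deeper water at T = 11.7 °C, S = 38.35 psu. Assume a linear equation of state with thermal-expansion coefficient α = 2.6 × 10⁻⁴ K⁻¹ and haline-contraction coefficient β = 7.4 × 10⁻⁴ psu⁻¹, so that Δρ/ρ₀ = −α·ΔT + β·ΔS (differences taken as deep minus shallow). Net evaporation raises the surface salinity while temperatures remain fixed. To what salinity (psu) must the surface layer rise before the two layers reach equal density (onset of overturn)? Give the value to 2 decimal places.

Neutral buoyancy requires −α(T_deep − T_surf) + β(S_deep − S_surf′) = 0.
S_surf′ = S_deep − (α/β)·ΔT = 38.35 − (2.6 × 10⁻⁴/7.4 × 10⁻⁴)·(-1.3) = 38.8068 psu.
Increase required: 38.8068 − 37.75 = 1.0568 psu.

38.81 psu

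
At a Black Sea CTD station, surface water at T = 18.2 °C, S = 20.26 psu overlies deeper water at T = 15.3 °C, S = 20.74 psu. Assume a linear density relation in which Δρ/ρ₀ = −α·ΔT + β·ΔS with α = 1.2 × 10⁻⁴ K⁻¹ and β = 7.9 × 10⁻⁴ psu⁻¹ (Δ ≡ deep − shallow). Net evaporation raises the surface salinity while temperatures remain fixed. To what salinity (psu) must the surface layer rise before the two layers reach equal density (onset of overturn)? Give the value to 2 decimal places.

21.18 psu

Neutral buoyancy requires −α(T_deep − T_surf) + β(S_deep − S_surf′) = 0.
S_surf′ = S_deep − (α/β)·ΔT = 20.74 − (1.2 × 10⁻⁴/7.9 × 10⁻⁴)·(-2.9) = 21.1805 psu.
Increase required: 21.1805 − 20.26 = 0.9205 psu.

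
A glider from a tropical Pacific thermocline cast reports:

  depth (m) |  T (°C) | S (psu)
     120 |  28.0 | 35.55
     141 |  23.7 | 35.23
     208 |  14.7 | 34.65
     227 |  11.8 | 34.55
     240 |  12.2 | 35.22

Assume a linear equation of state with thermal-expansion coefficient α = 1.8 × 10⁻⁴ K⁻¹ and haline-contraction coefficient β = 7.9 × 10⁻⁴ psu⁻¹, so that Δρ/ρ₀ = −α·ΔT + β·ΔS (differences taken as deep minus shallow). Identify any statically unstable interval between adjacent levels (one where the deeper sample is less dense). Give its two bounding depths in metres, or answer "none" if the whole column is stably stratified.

none

Evaluate Δρ/ρ₀ = −αΔT + βΔS across each adjacent pair:
  120–141 m: −αΔT+βΔS = −(1.8 × 10⁻⁴)(-4.3)+(7.9 × 10⁻⁴)(-0.32) = 5.2 × 10⁻⁴ → stable
  141–208 m: −αΔT+βΔS = −(1.8 × 10⁻⁴)(-9.0)+(7.9 × 10⁻⁴)(-0.58) = 1.2 × 10⁻³ → stable
  208–227 m: −αΔT+βΔS = −(1.8 × 10⁻⁴)(-2.9)+(7.9 × 10⁻⁴)(-0.10) = 4.4 × 10⁻⁴ → stable
  227–240 m: −αΔT+βΔS = −(1.8 × 10⁻⁴)(+0.4)+(7.9 × 10⁻⁴)(+0.67) = 4.6 × 10⁻⁴ → stable
Every interval has Δρ > 0: the column is stably stratified throughout.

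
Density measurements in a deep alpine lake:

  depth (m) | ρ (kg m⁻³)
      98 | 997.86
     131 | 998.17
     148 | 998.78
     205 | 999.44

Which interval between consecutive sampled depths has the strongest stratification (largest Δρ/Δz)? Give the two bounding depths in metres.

131–148 m

Compute the density gradient over each adjacent pair:
  98–131 m: Δρ/Δz = 0.31/33 = 9.4 × 10⁻³ kg m⁻⁴
  131–148 m: Δρ/Δz = 0.61/17 = 0.036 kg m⁻⁴
  148–205 m: Δρ/Δz = 0.66/57 = 0.012 kg m⁻⁴
The largest gradient is in the 131–148 m interval — the pycnocline.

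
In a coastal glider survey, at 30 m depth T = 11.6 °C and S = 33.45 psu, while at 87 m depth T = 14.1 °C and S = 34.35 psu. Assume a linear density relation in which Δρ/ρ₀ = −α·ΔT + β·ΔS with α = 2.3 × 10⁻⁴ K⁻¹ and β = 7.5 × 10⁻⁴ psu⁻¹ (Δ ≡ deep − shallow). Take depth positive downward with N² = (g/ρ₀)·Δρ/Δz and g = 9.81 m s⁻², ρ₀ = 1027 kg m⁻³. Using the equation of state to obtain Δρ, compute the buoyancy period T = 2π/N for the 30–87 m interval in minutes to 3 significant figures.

25.2 min

ΔT = +2.5 K, ΔS = +0.90 psu (deep − shallow).
Δρ/ρ₀ = −αΔT + βΔS = -5.75 × 10⁻⁴ + 6.75 × 10⁻⁴ = 1.00 × 10⁻⁴, so Δρ ≈ 0.1027 kg m⁻³.
N² = (g/ρ₀)·Δρ/Δz = g·(Δρ/ρ₀)/Δz = 9.81 × 1.00 × 10⁻⁴ / 57 = 1.7211 × 10⁻⁵ s⁻².
N = √(1.7211 × 10⁻⁵) = 4.1486 × 10⁻³ rad s⁻¹ → T = 2π/N = 1.5145 × 10³ s = 25.242 min ≈ 25.2 min.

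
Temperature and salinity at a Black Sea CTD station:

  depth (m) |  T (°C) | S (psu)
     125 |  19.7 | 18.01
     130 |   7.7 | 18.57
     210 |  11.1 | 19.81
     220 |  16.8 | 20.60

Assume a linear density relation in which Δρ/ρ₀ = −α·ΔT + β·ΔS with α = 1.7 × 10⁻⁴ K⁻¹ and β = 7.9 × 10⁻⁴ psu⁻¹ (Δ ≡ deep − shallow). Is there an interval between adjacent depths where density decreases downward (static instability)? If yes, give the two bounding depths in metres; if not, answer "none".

210–220 m

Evaluate Δρ/ρ₀ = −αΔT + βΔS across each adjacent pair:
  125–130 m: −αΔT+βΔS = −(1.7 × 10⁻⁴)(-12.0)+(7.9 × 10⁻⁴)(+0.56) = 2.5 × 10⁻³ → stable
  130–210 m: −αΔT+βΔS = −(1.7 × 10⁻⁴)(+3.4)+(7.9 × 10⁻⁴)(+1.24) = 4.0 × 10⁻⁴ → stable
  210–220 m: −αΔT+βΔS = −(1.7 × 10⁻⁴)(+5.7)+(7.9 × 10⁻⁴)(+0.79) = -3.4 × 10⁻⁴ → UNSTABLE
The 210–220 m interval has Δρ < 0: lighter water underlies denser water.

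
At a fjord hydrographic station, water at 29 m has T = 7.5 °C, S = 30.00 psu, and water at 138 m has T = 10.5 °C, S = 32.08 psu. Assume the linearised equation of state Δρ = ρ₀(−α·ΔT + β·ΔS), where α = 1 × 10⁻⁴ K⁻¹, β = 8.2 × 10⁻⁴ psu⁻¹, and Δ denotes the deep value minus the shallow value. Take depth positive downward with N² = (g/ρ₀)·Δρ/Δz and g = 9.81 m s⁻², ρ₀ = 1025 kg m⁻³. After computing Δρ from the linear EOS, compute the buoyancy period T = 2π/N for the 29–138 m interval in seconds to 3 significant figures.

559 s

ΔT = +3.0 K, ΔS = +2.08 psu (deep − shallow).
Δρ/ρ₀ = −αΔT + βΔS = -3.00 × 10⁻⁴ + 1.7056 × 10⁻³ = 1.4056 × 10⁻³, so Δρ ≈ 1.441 kg m⁻³.
N² = (g/ρ₀)·Δρ/Δz = g·(Δρ/ρ₀)/Δz = 9.81 × 1.4056 × 10⁻³ / 109 = 1.2650 × 10⁻⁴ s⁻².
N = √(1.2650 × 10⁻⁴) = 0.011247 rad s⁻¹ → T = 2π/N = 558.65 s ≈ 559 s.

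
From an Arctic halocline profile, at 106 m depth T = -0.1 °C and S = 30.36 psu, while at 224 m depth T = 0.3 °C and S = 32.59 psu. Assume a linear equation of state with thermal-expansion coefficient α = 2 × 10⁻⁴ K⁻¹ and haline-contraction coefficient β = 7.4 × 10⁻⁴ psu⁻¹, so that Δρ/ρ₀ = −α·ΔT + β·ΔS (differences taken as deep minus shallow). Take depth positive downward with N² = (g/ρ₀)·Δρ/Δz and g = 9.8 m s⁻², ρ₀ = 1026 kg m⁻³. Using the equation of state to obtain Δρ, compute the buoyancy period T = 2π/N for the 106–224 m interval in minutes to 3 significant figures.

ΔT = +0.4 K, ΔS = +2.23 psu (deep − shallow).
Δρ/ρ₀ = −αΔT + βΔS = -8.00 × 10⁻⁵ + 1.6502 × 10⁻³ = 1.5702 × 10⁻³, so Δρ ≈ 1.611 kg m⁻³.
N² = (g/ρ₀)·Δρ/Δz = g·(Δρ/ρ₀)/Δz = 9.8 × 1.5702 × 10⁻³ / 118 = 1.3041 × 10⁻⁴ s⁻².
N = √(1.3041 × 10⁻⁴) = 0.011420 rad s⁻¹ → T = 2π/N = 550.19 s = 9.1698 min ≈ 9.17 min.

9.17 min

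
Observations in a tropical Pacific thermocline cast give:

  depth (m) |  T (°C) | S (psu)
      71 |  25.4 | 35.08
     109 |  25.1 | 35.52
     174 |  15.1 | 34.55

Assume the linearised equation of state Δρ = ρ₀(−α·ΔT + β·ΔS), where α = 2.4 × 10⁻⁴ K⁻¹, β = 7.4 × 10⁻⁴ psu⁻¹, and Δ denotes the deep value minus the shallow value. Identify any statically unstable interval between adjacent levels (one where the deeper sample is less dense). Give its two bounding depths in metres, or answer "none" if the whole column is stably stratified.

none

Evaluate Δρ/ρ₀ = −αΔT + βΔS across each adjacent pair:
  71–109 m: −αΔT+βΔS = −(2.4 × 10⁻⁴)(-0.3)+(7.4 × 10⁻⁴)(+0.44) = 4.0 × 10⁻⁴ → stable
  109–174 m: −αΔT+βΔS = −(2.4 × 10⁻⁴)(-10.0)+(7.4 × 10⁻⁴)(-0.97) = 1.7 × 10⁻³ → stable
Every interval has Δρ > 0: the column is stably stratified throughout.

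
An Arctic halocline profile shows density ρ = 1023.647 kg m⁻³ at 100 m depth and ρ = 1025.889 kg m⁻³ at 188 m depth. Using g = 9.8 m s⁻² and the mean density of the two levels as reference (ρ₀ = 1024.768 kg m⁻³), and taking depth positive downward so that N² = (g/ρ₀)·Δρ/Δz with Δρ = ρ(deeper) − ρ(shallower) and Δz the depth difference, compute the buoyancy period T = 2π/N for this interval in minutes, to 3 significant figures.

6.71 min

Δρ = 1025.889 − 1023.647 = 2.242 kg m⁻³ over Δz = 188 − 100 = 88 m.
N² = (9.8/1024.768) × (2.242/88) = 2.4364 × 10⁻⁴ s⁻².
N = √(2.4364 × 10⁻⁴) = 0.015609 rad s⁻¹, so T = 2π/N = 402.54 s = 6.7090 min ≈ 6.71 min.
Since Δρ > 0 the layer is stably stratified.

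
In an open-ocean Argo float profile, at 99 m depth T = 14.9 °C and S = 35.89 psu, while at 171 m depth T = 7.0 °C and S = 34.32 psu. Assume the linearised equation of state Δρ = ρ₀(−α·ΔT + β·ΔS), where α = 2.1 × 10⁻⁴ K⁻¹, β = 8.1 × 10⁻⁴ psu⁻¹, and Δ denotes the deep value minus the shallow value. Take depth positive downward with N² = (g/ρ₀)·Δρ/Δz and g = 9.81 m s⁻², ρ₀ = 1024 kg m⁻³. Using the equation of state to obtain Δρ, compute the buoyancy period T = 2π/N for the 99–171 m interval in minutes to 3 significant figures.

ΔT = -7.9 K, ΔS = -1.57 psu (deep − shallow).
Δρ/ρ₀ = −αΔT + βΔS = 1.659 × 10⁻³ − 1.2717 × 10⁻³ = 3.873 × 10⁻⁴, so Δρ ≈ 0.3966 kg m⁻³.
N² = (g/ρ₀)·Δρ/Δz = g·(Δρ/ρ₀)/Δz = 9.81 × 3.873 × 10⁻⁴ / 72 = 5.2770 × 10⁻⁵ s⁻².
N = √(5.2770 × 10⁻⁵) = 7.2643 × 10⁻³ rad s⁻¹ → T = 2π/N = 864.94 s = 14.416 min ≈ 14.4 min.

14.4 min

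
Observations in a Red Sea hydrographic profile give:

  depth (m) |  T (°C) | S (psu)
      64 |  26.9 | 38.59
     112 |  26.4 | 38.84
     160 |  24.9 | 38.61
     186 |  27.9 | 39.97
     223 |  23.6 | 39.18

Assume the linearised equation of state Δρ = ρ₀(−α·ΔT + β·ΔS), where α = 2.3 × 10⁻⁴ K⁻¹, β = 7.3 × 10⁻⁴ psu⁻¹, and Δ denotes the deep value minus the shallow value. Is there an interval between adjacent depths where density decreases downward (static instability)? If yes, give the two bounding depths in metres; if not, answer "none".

none

Evaluate Δρ/ρ₀ = −αΔT + βΔS across each adjacent pair:
  64–112 m: −αΔT+βΔS = −(2.3 × 10⁻⁴)(-0.5)+(7.3 × 10⁻⁴)(+0.25) = 3.0 × 10⁻⁴ → stable
  112–160 m: −αΔT+βΔS = −(2.3 × 10⁻⁴)(-1.5)+(7.3 × 10⁻⁴)(-0.23) = 1.8 × 10⁻⁴ → stable
  160–186 m: −αΔT+βΔS = −(2.3 × 10⁻⁴)(+3.0)+(7.3 × 10⁻⁴)(+1.36) = 3.0 × 10⁻⁴ → stable
  186–223 m: −αΔT+βΔS = −(2.3 × 10⁻⁴)(-4.3)+(7.3 × 10⁻⁴)(-0.79) = 4.1 × 10⁻⁴ → stable
Every interval has Δρ > 0: the column is stably stratified throughout.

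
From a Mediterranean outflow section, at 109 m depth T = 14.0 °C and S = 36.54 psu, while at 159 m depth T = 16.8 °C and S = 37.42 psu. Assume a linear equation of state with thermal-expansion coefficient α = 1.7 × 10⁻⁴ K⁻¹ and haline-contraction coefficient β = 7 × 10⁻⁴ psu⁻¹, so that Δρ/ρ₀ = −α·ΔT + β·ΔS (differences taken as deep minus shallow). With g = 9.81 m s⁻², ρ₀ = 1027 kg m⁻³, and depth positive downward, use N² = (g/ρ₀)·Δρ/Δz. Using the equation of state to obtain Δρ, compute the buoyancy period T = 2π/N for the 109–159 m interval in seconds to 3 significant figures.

ΔT = +2.8 K, ΔS = +0.88 psu (deep − shallow).
Δρ/ρ₀ = −αΔT + βΔS = -4.76 × 10⁻⁴ + 6.16 × 10⁻⁴ = 1.40 × 10⁻⁴, so Δρ ≈ 0.1438 kg m⁻³.
N² = (g/ρ₀)·Δρ/Δz = g·(Δρ/ρ₀)/Δz = 9.81 × 1.40 × 10⁻⁴ / 50 = 2.7468 × 10⁻⁵ s⁻².
N = √(2.7468 × 10⁻⁵) = 5.2410 × 10⁻³ rad s⁻¹ → T = 2π/N = 1.1989 × 10³ s ≈ 1.20 × 10³ s.

1.20 × 10³ s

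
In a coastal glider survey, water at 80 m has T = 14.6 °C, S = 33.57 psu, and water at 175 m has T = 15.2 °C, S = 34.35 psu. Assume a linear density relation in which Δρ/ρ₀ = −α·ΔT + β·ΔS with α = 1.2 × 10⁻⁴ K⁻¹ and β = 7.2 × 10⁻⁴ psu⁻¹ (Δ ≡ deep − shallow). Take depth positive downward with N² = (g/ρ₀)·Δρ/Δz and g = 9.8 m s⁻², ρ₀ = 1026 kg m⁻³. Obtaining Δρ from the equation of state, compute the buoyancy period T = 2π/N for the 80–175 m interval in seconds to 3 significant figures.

884 s

ΔT = +0.6 K, ΔS = +0.78 psu (deep − shallow).
Δρ/ρ₀ = −αΔT + βΔS = -7.20 × 10⁻⁵ + 5.616 × 10⁻⁴ = 4.896 × 10⁻⁴, so Δρ ≈ 0.5023 kg m⁻³.
N² = (g/ρ₀)·Δρ/Δz = g·(Δρ/ρ₀)/Δz = 9.8 × 4.896 × 10⁻⁴ / 95 = 5.0506 × 10⁻⁵ s⁻².
N = √(5.0506 × 10⁻⁵) = 7.1068 × 10⁻³ rad s⁻¹ → T = 2π/N = 884.11 s ≈ 884 s.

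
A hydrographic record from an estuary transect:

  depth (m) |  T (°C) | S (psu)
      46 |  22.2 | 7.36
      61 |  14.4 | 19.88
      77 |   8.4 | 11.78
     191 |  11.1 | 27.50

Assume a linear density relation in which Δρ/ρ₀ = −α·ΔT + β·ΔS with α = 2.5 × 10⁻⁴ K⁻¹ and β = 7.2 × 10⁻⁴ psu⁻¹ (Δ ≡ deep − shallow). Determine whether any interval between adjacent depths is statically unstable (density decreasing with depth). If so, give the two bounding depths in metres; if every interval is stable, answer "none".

61–77 m

Evaluate Δρ/ρ₀ = −αΔT + βΔS across each adjacent pair:
  46–61 m: −αΔT+βΔS = −(2.5 × 10⁻⁴)(-7.8)+(7.2 × 10⁻⁴)(+12.52) = 0.011 → stable
  61–77 m: −αΔT+βΔS = −(2.5 × 10⁻⁴)(-6.0)+(7.2 × 10⁻⁴)(-8.10) = -4.3 × 10⁻³ → UNSTABLE
  77–191 m: −αΔT+βΔS = −(2.5 × 10⁻⁴)(+2.7)+(7.2 × 10⁻⁴)(+15.72) = 0.011 → stable
The 61–77 m interval has Δρ < 0: lighter water underlies denser water.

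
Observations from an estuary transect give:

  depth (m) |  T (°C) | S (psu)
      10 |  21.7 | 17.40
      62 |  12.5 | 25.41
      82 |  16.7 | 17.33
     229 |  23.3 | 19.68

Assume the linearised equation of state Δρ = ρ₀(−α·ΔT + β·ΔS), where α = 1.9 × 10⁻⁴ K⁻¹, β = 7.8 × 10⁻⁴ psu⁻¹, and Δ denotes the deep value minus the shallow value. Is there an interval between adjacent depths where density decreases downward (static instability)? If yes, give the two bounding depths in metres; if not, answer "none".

62–82 m

Evaluate Δρ/ρ₀ = −αΔT + βΔS across each adjacent pair:
  10–62 m: −αΔT+βΔS = −(1.9 × 10⁻⁴)(-9.2)+(7.8 × 10⁻⁴)(+8.01) = 8.0 × 10⁻³ → stable
  62–82 m: −αΔT+βΔS = −(1.9 × 10⁻⁴)(+4.2)+(7.8 × 10⁻⁴)(-8.08) = -7.1 × 10⁻³ → UNSTABLE
  82–229 m: −αΔT+βΔS = −(1.9 × 10⁻⁴)(+6.6)+(7.8 × 10⁻⁴)(+2.35) = 5.8 × 10⁻⁴ → stable
The 62–82 m interval has Δρ < 0: lighter water underlies denser water.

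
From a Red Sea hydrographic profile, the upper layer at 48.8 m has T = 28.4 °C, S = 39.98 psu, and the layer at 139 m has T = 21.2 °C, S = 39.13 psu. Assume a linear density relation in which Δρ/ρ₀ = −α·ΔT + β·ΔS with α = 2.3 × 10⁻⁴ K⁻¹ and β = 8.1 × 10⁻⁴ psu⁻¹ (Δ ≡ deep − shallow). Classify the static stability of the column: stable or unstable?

stable

ΔT = 21.2 − 28.4 = -7.2 K and ΔS = 39.13 − 39.98 = -0.85 psu (deep − shallow).
−αΔT = 1.656 × 10⁻³; βΔS = -6.885 × 10⁻⁴; sum Δρ/ρ₀ = 9.675 × 10⁻⁴.
Δρ/ρ₀ > 0, so Δρ > 0: deeper water is denser → statically stable.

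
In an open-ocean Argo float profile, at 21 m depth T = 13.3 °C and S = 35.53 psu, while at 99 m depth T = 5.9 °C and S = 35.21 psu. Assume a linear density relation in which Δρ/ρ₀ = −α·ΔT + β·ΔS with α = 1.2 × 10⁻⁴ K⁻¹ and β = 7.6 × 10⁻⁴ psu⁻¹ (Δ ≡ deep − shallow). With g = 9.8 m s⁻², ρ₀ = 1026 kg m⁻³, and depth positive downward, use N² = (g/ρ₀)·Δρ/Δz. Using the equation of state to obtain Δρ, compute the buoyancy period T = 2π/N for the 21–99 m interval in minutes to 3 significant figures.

ΔT = -7.4 K, ΔS = -0.32 psu (deep − shallow).
Δρ/ρ₀ = −αΔT + βΔS = 8.88 × 10⁻⁴ − 2.432 × 10⁻⁴ = 6.448 × 10⁻⁴, so Δρ ≈ 0.6616 kg m⁻³.
N² = (g/ρ₀)·Δρ/Δz = g·(Δρ/ρ₀)/Δz = 9.8 × 6.448 × 10⁻⁴ / 78 = 8.1013 × 10⁻⁵ s⁻².
N = √(8.1013 × 10⁻⁵) = 9.0007 × 10⁻³ rad s⁻¹ → T = 2π/N = 698.08 s = 11.635 min ≈ 11.6 min.

11.6 min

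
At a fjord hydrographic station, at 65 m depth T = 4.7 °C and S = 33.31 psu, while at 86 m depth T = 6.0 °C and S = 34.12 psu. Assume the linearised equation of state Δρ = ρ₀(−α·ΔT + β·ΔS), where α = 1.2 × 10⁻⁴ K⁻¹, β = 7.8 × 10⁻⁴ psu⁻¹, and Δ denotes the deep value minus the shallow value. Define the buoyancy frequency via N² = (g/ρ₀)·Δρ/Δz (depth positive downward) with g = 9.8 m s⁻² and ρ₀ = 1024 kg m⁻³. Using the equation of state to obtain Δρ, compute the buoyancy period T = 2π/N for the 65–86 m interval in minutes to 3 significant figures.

ΔT = +1.3 K, ΔS = +0.81 psu (deep − shallow).
Δρ/ρ₀ = −αΔT + βΔS = -1.56 × 10⁻⁴ + 6.318 × 10⁻⁴ = 4.758 × 10⁻⁴, so Δρ ≈ 0.4872 kg m⁻³.
N² = (g/ρ₀)·Δρ/Δz = g·(Δρ/ρ₀)/Δz = 9.8 × 4.758 × 10⁻⁴ / 21 = 2.2204 × 10⁻⁴ s⁻².
N = √(2.2204 × 10⁻⁴) = 0.014901 rad s⁻¹ → T = 2π/N = 421.66 s = 7.0277 min ≈ 7.03 min.

7.03 min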